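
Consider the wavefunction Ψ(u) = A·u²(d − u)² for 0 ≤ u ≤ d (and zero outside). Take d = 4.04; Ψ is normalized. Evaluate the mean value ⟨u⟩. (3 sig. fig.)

⟨u⟩ ≈ 2.02

By definition ⟨u⟩ = ∫ u |Ψ(u)|² du.
Since the A² factors cancel between numerator and denominator, ⟨u⟩ = d/2.
Putting d = 4.04 gives 2.020.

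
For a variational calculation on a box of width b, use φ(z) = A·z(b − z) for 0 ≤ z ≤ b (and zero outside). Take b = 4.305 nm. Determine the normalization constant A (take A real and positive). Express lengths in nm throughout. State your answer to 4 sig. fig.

Normalization requires ∫|φ|² dz = 1, integrated from 0 to b.
Expanding the polynomial and integrating term by term, with φ = A·z(b − z), the integral evaluates to A²·[b^5/30].
Setting this equal to 1 gives A² = 1/(b^5/30).
Plugging in b = 4.305 yields A = 0.14244.

A ≈ 0.1424 nm^(-5/2)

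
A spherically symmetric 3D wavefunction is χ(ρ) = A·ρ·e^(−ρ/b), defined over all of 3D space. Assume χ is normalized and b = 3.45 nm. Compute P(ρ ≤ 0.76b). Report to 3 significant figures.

P ≈ 0.0195

With dV = 4πρ²dρ, the probability is ∫|χ|² dV over ρ ≤ 0.76b.
Normalization gives A² = 1/(3·π·b^5).
Substituting u = ρ/b, A², 4π and the length scale all cancel in the ratio: P = ∫_{0}^{0.76} u^4·e^(-2·u) du / ∫_{0}^{∞} u^4·e^(-2·u) du.
An antiderivative of u^4·e^(-2·u) is -(u^4/2 + u^3 + 3·u^2/2 + 3·u/2 + 3/4)·e^(-2·u); evaluating from 0 to 0.76 gives ≈ 0.014650, while the full integral is 3/4.
This evaluates to P = 0.01953.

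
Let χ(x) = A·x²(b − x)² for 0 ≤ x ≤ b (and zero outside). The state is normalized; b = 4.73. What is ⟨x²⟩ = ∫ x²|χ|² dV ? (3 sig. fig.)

⟨x²⟩ = ∫ x^2 |χ|² dx over the full domain.
Expanding the polynomial and integrating term by term, evaluating both integrals, ⟨x²⟩ = 3·b^2/11.
With b = 4.73, ⟨x^2⟩ = 6.102.

⟨x^2⟩ ≈ 6.10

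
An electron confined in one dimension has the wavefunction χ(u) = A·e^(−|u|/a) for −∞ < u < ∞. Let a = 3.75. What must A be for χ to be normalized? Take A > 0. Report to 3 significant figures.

Require ∫ |χ|² du = 1 over the whole domain.
Recall ∫₀^∞ u^m e^(−u/β) du = m!·β^(m+1), the integral (without the A² prefactor) comes out to a.
Hence A² = 1/[a].
Plugging in a = 3.75 yields A = 0.5164.

A ≈ 0.516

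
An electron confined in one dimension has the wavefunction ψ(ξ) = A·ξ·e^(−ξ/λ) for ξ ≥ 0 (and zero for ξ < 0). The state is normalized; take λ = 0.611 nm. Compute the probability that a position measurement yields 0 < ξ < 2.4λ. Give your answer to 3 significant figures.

P ≈ 0.857

P = ∫_{0}^{2.4λ} |ψ(ξ)|² dξ.
Since A² = 1/(λ^3/4), this is the region integral divided by the full normalization integral.
Substituting u = ξ/λ, A² and the length scale cancel in the ratio: P = ∫_{0}^{2.4} u^2·e^(-2·u) du / ∫_{0}^{∞} u^2·e^(-2·u) du.
Using ∫ u^2·e^(-2·u) du = -(2·u^2 + 2·u + 1)·e^(-2·u)/4, the numerator is 1/4 - 433·e^(-24/5)/100 and the denominator is 1/4.
This works out to P = 0.8575.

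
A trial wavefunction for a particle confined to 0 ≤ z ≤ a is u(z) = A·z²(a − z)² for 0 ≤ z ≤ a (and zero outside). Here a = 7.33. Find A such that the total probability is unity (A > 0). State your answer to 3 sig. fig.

The normalization condition is ∫|u|² dz = 1 from 0 to a.
Carrying out the integral gives A² · a^9/630.
Hence A² = 1/[a^9/630].
With a = 7.33: A² = 0.00001031 and A = 0.003211.

A ≈ 0.00321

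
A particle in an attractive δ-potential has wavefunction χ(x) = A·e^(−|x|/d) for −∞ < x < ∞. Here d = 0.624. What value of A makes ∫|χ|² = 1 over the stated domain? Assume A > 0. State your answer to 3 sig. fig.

A ≈ 1.27

We need A² ∫|f|² dx = 1, taking the integral from −∞ to ∞.
∫|χ|² dx = A²·(d).
Hence A² = 1/[d].
With d = 0.624: A² = 1.603 and A = 1.266.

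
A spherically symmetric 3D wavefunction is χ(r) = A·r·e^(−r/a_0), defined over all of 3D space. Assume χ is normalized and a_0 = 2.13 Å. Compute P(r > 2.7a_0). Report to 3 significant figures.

P ≈ 0.373

With dV = 4πr²dr, the probability is ∫|χ|² dV over r > 2.7a_0.
Normalization gives A² = 1/(3·π·a_0^5).
Substituting u = r/a_0, A², 4π and the length scale all cancel in the ratio: P = ∫_{2.7}^{∞} u^4·e^(-2·u) du / ∫_{0}^{∞} u^4·e^(-2·u) du.
Using ∫ u^4·e^(-2·u) du = -(u^4/2 + u^3 + 3·u^2/2 + 3·u/2 + 3/4)·e^(-2·u), the numerator is ≈ 0.27998 and the denominator is 3/4.
The region integral divided by the full integral gives P = 0.3733.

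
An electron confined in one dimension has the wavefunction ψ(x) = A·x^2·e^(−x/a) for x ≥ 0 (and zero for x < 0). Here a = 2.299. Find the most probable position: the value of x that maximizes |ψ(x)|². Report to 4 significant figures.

Set d/dx [|ψ(x)|²] = 0 and solve for x > 0.
Solving yields x = 2·a.
With a = 2.299, the most probable position is 4.5980.

x ≈ 4.598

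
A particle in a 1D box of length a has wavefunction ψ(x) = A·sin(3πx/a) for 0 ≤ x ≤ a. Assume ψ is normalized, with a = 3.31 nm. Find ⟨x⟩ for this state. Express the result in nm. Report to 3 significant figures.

⟨x⟩ ≈ 1.66 nm

By definition ⟨x⟩ = ∫ x |ψ(x)|² dx.
The ratio of the moment integral to the normalization integral gives ⟨x⟩ = a/2.
Putting a = 3.31 gives 1.655.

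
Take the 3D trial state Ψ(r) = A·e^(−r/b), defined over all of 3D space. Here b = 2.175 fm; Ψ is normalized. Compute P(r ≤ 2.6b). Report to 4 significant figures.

P ≈ 0.8912

Integrate the radial probability density 4πr²|Ψ|² over r ≤ 2.6b.
The full normalization integral is A²·[π·b^3] = 1, fixing A².
Let u = r/b; then A², 4π and the length scale all cancel, so P = ∫_{0}^{2.6} u^2·e^(-2·u) du ÷ ∫_{0}^{∞} u^2·e^(-2·u) du.
With ∫ u^2·e^(-2·u) du = -(2·u^2 + 2·u + 1)·e^(-2·u)/4 + C, the region integral is 1/4 - 493·e^(-26/5)/100 and the full one is 1/4.
The region integral divided by the full integral gives P = 0.89121.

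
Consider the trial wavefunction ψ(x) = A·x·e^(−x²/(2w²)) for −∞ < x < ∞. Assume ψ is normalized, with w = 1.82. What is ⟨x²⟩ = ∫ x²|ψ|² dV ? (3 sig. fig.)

⟨x^2⟩ ≈ 4.97

By definition ⟨x²⟩ = ∫ x^2 |ψ(x)|² dx.
Since the A² factors cancel between numerator and denominator, ⟨x²⟩ = 3·w^2/2.
Putting w = 1.82 gives 4.969.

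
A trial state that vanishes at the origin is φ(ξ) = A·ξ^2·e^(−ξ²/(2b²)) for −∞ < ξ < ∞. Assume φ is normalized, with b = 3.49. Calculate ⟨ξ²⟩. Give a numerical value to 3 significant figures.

⟨ξ^2⟩ ≈ 30.5

The expectation value is the |φ|²-weighted average of ξ^2: ∫ ξ^2|φ|² dξ.
Differentiating ∫e^(−αξ²) dξ = √(π/α) under α to get the higher moments, evaluating both integrals, ⟨ξ²⟩ = 5·b^2/2.
Putting b = 3.49 gives 30.45.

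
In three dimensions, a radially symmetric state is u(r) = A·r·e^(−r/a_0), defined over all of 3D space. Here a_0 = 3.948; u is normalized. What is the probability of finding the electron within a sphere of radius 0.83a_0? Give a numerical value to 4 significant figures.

P ≈ 0.02714

P = ∫ |u|² 4πr² dr over r ≤ 0.83a_0.
Normalization gives A² = 1/(3·π·a_0^5).
In terms of t = r/a_0 (A², 4π and the length scale all cancel between numerator and denominator), P = [∫_{0}^{0.83} t^4·e^(-2·t) dt] / [∫_{0}^{∞} t^4·e^(-2·t) dt].
An antiderivative of t^4·e^(-2·t) is -(t^4/2 + t^3 + 3·t^2/2 + 3·t/2 + 3/4)·e^(-2·t); evaluating from 0 to 0.83 gives ≈ 0.0203552, while the full integral is 3/4.
The region integral divided by the full integral gives P = 0.027140.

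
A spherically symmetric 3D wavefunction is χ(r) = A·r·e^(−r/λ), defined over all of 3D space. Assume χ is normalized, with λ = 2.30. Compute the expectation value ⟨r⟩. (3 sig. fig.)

⟨r⟩ ≈ 5.75

⟨r⟩ = ∫ r |χ|² 4πr² dr over the full domain.
With ∫₀^∞ r^5 e^(−αr) dr = 5!/α^6, since the A² factors cancel between numerator and denominator, ⟨r⟩ = 5·λ/2.
With λ = 2.30, ⟨r⟩ = 5.750.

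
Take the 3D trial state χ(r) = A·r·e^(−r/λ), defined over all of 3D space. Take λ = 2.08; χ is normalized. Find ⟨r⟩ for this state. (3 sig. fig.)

By definition ⟨r⟩ = ∫ r |χ(r)|² 4πr² dr.
With ∫₀^∞ r^5 e^(−αr) dr = 5!/α^6, the ratio of the moment integral to the normalization integral gives ⟨r⟩ = 5·λ/2.
Putting λ = 2.08 gives 5.200.

⟨r⟩ ≈ 5.20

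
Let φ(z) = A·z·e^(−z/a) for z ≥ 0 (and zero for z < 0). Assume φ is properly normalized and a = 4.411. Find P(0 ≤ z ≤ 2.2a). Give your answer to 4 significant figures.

The probability is P = ∫ |φ|² dz over [0, 2.2a].
The normalization integral ∫|φ|²dz over the whole domain equals a^3/4·A², and A² cancels in the ratio.
Let u = z/a; then A² and the length scale cancel, so P = ∫_{0}^{2.2} u^2·e^(-2·u) du ÷ ∫_{0}^{∞} u^2·e^(-2·u) du.
Using ∫ u^2·e^(-2·u) du = -(2·u^2 + 2·u + 1)·e^(-2·u)/4, the numerator is 1/4 - 377·e^(-22/5)/100 and the denominator is 1/4.
Evaluating gives P = 0.81486.

P ≈ 0.8149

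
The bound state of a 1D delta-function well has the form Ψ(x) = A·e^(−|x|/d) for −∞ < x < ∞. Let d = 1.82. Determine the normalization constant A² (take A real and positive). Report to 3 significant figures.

Normalization requires ∫|Ψ|² dx = 1, integrated from −∞ to ∞.
Recall ∫₀^∞ x^m e^(−x/β) dx = m!·β^(m+1), ∫|Ψ|² dx = A²·(d).
Hence A² = 1/[d].
Substituting d = 1.82 gives A² = 0.5495, so A = 0.7412.

A^2 ≈ 0.549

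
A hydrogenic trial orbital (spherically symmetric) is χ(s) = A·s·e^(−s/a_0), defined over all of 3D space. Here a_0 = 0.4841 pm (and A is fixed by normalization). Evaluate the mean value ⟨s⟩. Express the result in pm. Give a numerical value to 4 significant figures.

⟨s⟩ = ∫ s |χ|² 4πs² ds over the full domain.
Recall ∫₀^∞ s^m e^(−s/β) ds = m!·β^(m+1), the ratio of the moment integral to the normalization integral gives ⟨s⟩ = 5·a_0/2.
With a_0 = 0.4841, ⟨s⟩ = 1.2103.

⟨s⟩ ≈ 1.210 pm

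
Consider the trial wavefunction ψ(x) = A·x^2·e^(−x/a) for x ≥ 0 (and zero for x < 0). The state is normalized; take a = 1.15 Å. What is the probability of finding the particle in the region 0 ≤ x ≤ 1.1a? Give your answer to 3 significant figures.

P ≈ 0.0725

P = ∫_{0}^{1.1a} |ψ(x)|² dx.
With A² fixed by ∫|ψ|² = 1, i.e. A² = (3·a^5/4)^(−1), substitute and integrate.
In terms of u = x/a (A² and the length scale cancel between numerator and denominator), P = [∫_{0}^{1.1} u^4·e^(-2·u) du] / [∫_{0}^{∞} u^4·e^(-2·u) du].
Using ∫ u^4·e^(-2·u) du = -(u^4/2 + u^3 + 3·u^2/2 + 3·u/2 + 3/4)·e^(-2·u), the numerator is ≈ 0.054372 and the denominator is 3/4.
Evaluating gives P = 0.07250.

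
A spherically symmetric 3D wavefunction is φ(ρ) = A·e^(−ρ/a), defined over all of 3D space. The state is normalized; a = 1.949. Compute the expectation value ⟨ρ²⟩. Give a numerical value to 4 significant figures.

By definition ⟨ρ²⟩ = ∫ ρ^2 |φ(ρ)|² 4πρ² dρ.
Since the A² factors cancel between numerator and denominator, ⟨ρ²⟩ = 3·a^2.
Putting a = 1.949 gives 11.396.

⟨ρ^2⟩ ≈ 11.40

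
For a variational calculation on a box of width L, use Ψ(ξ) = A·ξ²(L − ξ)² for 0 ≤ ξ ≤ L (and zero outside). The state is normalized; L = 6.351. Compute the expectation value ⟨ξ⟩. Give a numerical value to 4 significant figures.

⟨ξ⟩ ≈ 3.176

The expectation value is the |Ψ|²-weighted average of ξ: ∫ ξ|Ψ|² dξ.
Expanding the polynomial and integrating term by term, since the A² factors cancel between numerator and denominator, ⟨ξ⟩ = L/2.
Putting L = 6.351 gives 3.1755.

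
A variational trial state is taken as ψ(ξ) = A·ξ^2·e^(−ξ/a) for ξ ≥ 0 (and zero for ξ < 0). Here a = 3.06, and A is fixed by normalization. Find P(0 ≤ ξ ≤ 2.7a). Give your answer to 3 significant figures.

P ≈ 0.627

|ψ|² is the probability density, so P = ∫_{0}^{2.7a} |ψ|² dξ.
With A² fixed by ∫|ψ|² = 1, i.e. A² = (3·a^5/4)^(−1), substitute and integrate.
In terms of u = ξ/a (A² and the length scale cancel between numerator and denominator), P = [∫_{0}^{2.7} u^4·e^(-2·u) du] / [∫_{0}^{∞} u^4·e^(-2·u) du].
With ∫ u^4·e^(-2·u) du = -(u^4/2 + u^3 + 3·u^2/2 + 3·u/2 + 3/4)·e^(-2·u) + C, the region integral is ≈ 0.47002 and the full one is 3/4.
Evaluating gives P = 0.6267.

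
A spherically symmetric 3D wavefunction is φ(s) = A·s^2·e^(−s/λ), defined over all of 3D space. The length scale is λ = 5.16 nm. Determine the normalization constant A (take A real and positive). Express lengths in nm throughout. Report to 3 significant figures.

A ≈ 0.000381 nm^(-7/2)

Require ∫ |φ|² 4πs² ds = 1 over the whole domain.
In 3D with spherical symmetry the volume element is 4πs² ds.
Using ∫₀^∞ sⁿ e^(−αs) ds = n!/αⁿ⁺¹, carrying out the integral gives A² · 45·π·λ^7/2.
Substituting λ = 5.16 gives A² = 1.453E-7, so A = 0.0003811.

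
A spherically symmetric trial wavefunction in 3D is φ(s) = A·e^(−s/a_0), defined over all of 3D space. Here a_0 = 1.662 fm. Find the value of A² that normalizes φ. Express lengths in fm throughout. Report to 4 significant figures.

We need A² ∫|f|² 4πs² ds = 1, taking the integral from 0 to ∞.
The angular integral contributes 4π, leaving ∫₀^∞ s²|φ|² ds.
Using ∫₀^∞ sⁿ e^(−αs) ds = n!/αⁿ⁺¹, with φ = A·e^(−s/a_0), the integral evaluates to A²·[π·a_0^3].
Hence A² = 1/[π·a_0^3].
Plugging in a_0 = 1.662 yields A = 0.26332.

A^2 ≈ 0.06934 fm^(-3)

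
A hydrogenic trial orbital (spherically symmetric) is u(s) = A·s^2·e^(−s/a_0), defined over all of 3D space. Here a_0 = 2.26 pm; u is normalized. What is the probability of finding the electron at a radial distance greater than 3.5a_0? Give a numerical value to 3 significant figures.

P ≈ 0.450

P = ∫ |u|² 4πs² ds over s > 3.5a_0.
The full normalization integral is A²·[45·π·a_0^7/2] = 1, fixing A².
In terms of t = s/a_0 (A², 4π and the length scale all cancel between numerator and denominator), P = [∫_{3.5}^{∞} t^6·e^(-2·t) dt] / [∫_{0}^{∞} t^6·e^(-2·t) dt].
Using ∫ t^6·e^(-2·t) dt = -(4·t^6 + 12·t^5 + 30·t^4 + 60·t^3 + 90·t^2 + 90·t + 45)·e^(-2·t)/8, the numerator is ≈ 2.5296 and the denominator is 45/8.
Taking the ratio yields P = 0.4497.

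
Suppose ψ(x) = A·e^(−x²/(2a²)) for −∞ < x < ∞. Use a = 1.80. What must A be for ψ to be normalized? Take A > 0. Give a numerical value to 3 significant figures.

A ≈ 0.560

Normalization requires ∫|ψ|² dx = 1, integrated from −∞ to ∞.
Using the Gaussian integral ∫_{−∞}^{∞} e^(−αx²) dx = √(π/α), carrying out the integral gives A² · √(π)·a.
So A² = (√(π)·a)^(−1).
Plugging in a = 1.80 yields A = 0.5599.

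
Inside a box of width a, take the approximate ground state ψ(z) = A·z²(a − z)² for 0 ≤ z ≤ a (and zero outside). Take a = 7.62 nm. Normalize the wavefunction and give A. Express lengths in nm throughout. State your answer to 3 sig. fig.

A ≈ 0.00270 nm^(-9/2)

The normalization condition is ∫|ψ|² dz = 1 from 0 to a.
∫|ψ|² dz = A²·(a^9/630).
So A² = (a^9/630)^(−1).
With a = 7.62: A² = 0.000007274 and A = 0.002697.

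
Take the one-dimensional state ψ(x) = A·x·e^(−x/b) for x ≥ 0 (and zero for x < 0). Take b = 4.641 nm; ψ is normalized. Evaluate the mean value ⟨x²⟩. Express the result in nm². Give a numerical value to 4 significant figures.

The expectation value is the |ψ|²-weighted average of x^2: ∫ x^2|ψ|² dx.
The ratio of the moment integral to the normalization integral gives ⟨x²⟩ = 3·b^2.
With b = 4.641, ⟨x^2⟩ = 64.617.

⟨x^2⟩ ≈ 64.62 nm^2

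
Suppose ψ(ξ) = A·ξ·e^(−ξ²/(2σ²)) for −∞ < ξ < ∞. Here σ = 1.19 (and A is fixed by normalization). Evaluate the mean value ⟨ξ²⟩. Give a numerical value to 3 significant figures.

The expectation value is the |ψ|²-weighted average of ξ^2: ∫ ξ^2|ψ|² dξ.
Evaluating both integrals, ⟨ξ²⟩ = 3·σ^2/2.
With σ = 1.19, ⟨ξ^2⟩ = 2.124.

⟨ξ^2⟩ ≈ 2.12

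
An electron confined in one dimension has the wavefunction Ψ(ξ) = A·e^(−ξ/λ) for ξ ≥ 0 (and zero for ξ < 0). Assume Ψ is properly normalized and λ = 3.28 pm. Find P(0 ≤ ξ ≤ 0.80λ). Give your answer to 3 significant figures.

P ≈ 0.798

P = ∫_{0}^{0.80λ} |Ψ(ξ)|² dξ.
The normalization integral ∫|Ψ|²dξ over the whole domain equals λ/2·A², and A² cancels in the ratio.
Substituting u = ξ/λ, A² and the length scale cancel in the ratio: P = ∫_{0}^{0.80} e^(-2·u) du / ∫_{0}^{∞} e^(-2·u) du.
An antiderivative of e^(-2·u) is -e^(-2·u)/2; evaluating from 0 to 0.80 gives 1/2 - e^(-8/5)/2, while the full integral is 1/2.
This works out to P = 0.7981.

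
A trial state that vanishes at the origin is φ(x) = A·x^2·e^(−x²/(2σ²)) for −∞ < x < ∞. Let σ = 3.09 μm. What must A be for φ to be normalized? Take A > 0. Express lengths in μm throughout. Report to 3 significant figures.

The normalization condition is ∫|φ|² dx = 1 from −∞ to ∞.
Differentiating ∫e^(−αx²) dx = √(π/α) under α to get the higher moments, with φ = A·x^2·e^(−x²/(2σ²)), the integral evaluates to A²·[3·√(π)·σ^5/4].
With σ = 3.09: A² = 0.002670 and A = 0.05168.

A ≈ 0.0517 μm^(-5/2)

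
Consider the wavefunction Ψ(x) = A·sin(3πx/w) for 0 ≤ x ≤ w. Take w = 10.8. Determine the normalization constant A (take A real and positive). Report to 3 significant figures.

A ≈ 0.430

We need A² ∫|f|² dx = 1, taking the integral from 0 to w.
Using sin²θ = (1 − cos 2θ)/2, ∫|Ψ|² dx = A²·(w/2).
Hence A² = 1/[w/2].
Plugging in w = 10.8 yields A = 0.4303.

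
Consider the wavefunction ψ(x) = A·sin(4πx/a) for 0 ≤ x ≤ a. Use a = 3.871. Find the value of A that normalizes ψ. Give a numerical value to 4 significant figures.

A ≈ 0.7188

Normalization requires ∫|ψ|² dx = 1, integrated from 0 to a.
With ∫₀^a sin²(nπx/a) dx = a/2, ∫|ψ|² dx = A²·(a/2).
So A² = (a/2)^(−1).
With a = 3.871: A² = 0.51666 and A = 0.71879.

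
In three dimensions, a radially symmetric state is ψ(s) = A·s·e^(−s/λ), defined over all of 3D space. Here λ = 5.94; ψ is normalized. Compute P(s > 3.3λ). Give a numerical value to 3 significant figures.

P ≈ 0.213

With dV = 4πs²ds, the probability is ∫|ψ|² dV over s > 3.3λ.
The full normalization integral is A²·[3·π·λ^5] = 1, fixing A².
Substituting u = s/λ, A², 4π and the length scale all cancel in the ratio: P = ∫_{3.3}^{∞} u^4·e^(-2·u) du / ∫_{0}^{∞} u^4·e^(-2·u) du.
With ∫ u^4·e^(-2·u) du = -(u^4/2 + u^3 + 3·u^2/2 + 3·u/2 + 3/4)·e^(-2·u) + C, the region integral is ≈ 0.15953 and the full one is 3/4.
This evaluates to P = 0.2127.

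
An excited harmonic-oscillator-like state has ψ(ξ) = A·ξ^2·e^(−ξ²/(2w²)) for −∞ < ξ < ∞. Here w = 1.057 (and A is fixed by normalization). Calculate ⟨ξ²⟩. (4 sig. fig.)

⟨ξ^2⟩ ≈ 2.793

The expectation value is the |ψ|²-weighted average of ξ^2: ∫ ξ^2|ψ|² dξ.
Since the A² factors cancel between numerator and denominator, ⟨ξ²⟩ = 5·w^2/2.
With w = 1.057, ⟨ξ^2⟩ = 2.7931.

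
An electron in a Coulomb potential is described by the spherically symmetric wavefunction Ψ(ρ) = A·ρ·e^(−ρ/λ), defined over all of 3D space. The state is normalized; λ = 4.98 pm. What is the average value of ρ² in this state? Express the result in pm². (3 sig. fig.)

⟨ρ²⟩ = ∫ ρ^2 |Ψ|² 4πρ² dρ over the full domain.
With ∫₀^∞ ρ^6 e^(−αρ) dρ = 6!/α^7, evaluating both integrals, ⟨ρ²⟩ = 15·λ^2/2.
With λ = 4.98, ⟨ρ^2⟩ = 186.0.

⟨ρ^2⟩ ≈ 186 pm^2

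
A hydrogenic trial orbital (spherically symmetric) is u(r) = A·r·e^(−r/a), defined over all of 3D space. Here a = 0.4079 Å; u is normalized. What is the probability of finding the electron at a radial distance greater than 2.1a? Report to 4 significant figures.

Integrate the radial probability density 4πr²|u|² over r > 2.1a.
The full normalization integral is A²·[3·π·a^5] = 1, fixing A².
Substituting t = r/a, A², 4π and the length scale all cancel in the ratio: P = ∫_{2.1}^{∞} t^4·e^(-2·t) dt / ∫_{0}^{∞} t^4·e^(-2·t) dt.
An antiderivative of t^4·e^(-2·t) is -(t^4/2 + t^3 + 3·t^2/2 + 3·t/2 + 3/4)·e^(-2·t); evaluating from 2.1 to ∞ gives ≈ 0.442370, while the full integral is 3/4.
Taking the ratio yields P = 0.58983.

P ≈ 0.5898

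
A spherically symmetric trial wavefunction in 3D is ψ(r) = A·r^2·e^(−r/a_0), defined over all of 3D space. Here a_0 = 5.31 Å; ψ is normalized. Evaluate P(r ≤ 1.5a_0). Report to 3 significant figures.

Integrate the radial probability density 4πr²|ψ|² over r ≤ 1.5a_0.
Normalization gives A² = 1/(45·π·a_0^7/2).
Substituting u = r/a_0, A², 4π and the length scale all cancel in the ratio: P = ∫_{0}^{1.5} u^6·e^(-2·u) du / ∫_{0}^{∞} u^6·e^(-2·u) du.
An antiderivative of u^6·e^(-2·u) is -(4·u^6 + 12·u^5 + 30·u^4 + 60·u^3 + 90·u^2 + 90·u + 45)·e^(-2·u)/8; evaluating from 0 to 1.5 gives ≈ 0.18849, while the full integral is 45/8.
The region integral divided by the full integral gives P = 0.03351.

P ≈ 0.0335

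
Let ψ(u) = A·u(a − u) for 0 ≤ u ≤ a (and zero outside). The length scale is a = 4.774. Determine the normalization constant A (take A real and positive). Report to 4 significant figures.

A ≈ 0.1100

We need A² ∫|f|² du = 1, taking the integral from 0 to a.
Expanding the polynomial and integrating term by term, ∫|ψ|² du = A²·(a^5/30).
Hence A² = 1/[a^5/30].
With a = 4.774: A² = 0.012098 and A = 0.10999.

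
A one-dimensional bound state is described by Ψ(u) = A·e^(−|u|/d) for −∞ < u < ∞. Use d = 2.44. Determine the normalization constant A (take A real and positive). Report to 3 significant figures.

A ≈ 0.640

We need A² ∫|f|² du = 1, taking the integral from −∞ to ∞.
Carrying out the integral gives A² · d.
Hence A² = 1/[d].
Substituting d = 2.44 gives A² = 0.4098, so A = 0.6402.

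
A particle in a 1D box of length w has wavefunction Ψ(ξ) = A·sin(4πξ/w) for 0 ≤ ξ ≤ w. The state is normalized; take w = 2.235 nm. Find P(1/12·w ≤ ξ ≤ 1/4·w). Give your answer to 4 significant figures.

P = ∫_{1/12·w}^{1/4·w} |Ψ(ξ)|² dξ.
Since A² = 1/(w/2), this is the region integral divided by the full normalization integral.
Substituting u = ξ/w, A² and the length scale cancel in the ratio: P = ∫_{1/12}^{1/4} sin(4·π·u)^2 du / ∫_{0}^{1} sin(4·π·u)^2 du.
With ∫ sin(4·π·u)^2 du = u/2 - sin(4·π·u)·cos(4·π·u)/(8·π) + C, the region integral is √(3)/(32·π) + 1/12 and the full one is 1/2.
This works out to P = (√(3)/16 + π/6)/π.

P ≈ 0.2011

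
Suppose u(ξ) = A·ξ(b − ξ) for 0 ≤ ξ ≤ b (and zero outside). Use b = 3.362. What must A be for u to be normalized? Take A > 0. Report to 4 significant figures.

A ≈ 0.2643

We need A² ∫|f|² dξ = 1, taking the integral from 0 to b.
Expanding the polynomial and integrating term by term, the integral (without the A² prefactor) comes out to b^5/30.
Plugging in b = 3.362 yields A = 0.26428.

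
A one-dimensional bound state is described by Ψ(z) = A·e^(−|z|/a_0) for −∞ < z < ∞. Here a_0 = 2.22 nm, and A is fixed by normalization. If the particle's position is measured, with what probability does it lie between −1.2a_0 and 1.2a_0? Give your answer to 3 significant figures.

|Ψ|² is the probability density, so P = ∫_{−1.2a_0}^{1.2a_0} |Ψ|² dz.
The normalization integral ∫|Ψ|²dz over the whole domain equals a_0·A², and A² cancels in the ratio.
By symmetry take twice the z ≥ 0 contribution in numerator and denominator; the 2's cancel. In terms of u = z/a_0 (A² and the length scale cancel between numerator and denominator), P = [∫_{0}^{1.2} e^(-2·u) du] / [∫_{0}^{∞} e^(-2·u) du].
Using ∫ e^(-2·u) du = -e^(-2·u)/2, the numerator is 1/2 - e^(-12/5)/2 and the denominator is 1/2.
This works out to P = 0.9093.

P ≈ 0.909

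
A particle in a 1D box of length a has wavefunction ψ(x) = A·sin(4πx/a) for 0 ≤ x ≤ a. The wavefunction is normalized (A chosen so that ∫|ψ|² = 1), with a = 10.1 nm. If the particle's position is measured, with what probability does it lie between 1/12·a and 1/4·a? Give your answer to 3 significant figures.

The probability is P = ∫ |ψ|² dx over [1/12·a, 1/4·a].
Since A² = 1/(a/2), this is the region integral divided by the full normalization integral.
Substituting u = x/a, A² and the length scale cancel in the ratio: P = ∫_{1/12}^{1/4} sin(4·π·u)^2 du / ∫_{0}^{1} sin(4·π·u)^2 du.
With ∫ sin(4·π·u)^2 du = u/2 - sin(4·π·u)·cos(4·π·u)/(8·π) + C, the region integral is √(3)/(32·π) + 1/12 and the full one is 1/2.
Evaluating gives P = (√(3)/16 + π/6)/π.

P ≈ 0.201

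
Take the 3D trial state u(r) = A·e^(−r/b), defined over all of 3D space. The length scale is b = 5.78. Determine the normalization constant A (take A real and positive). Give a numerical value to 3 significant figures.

A ≈ 0.0406

The normalization condition is ∫|u|² 4πr² dr = 1 from 0 to ∞.
The angular integral contributes 4π, leaving ∫₀^∞ r²|u|² dr.
Using ∫₀^∞ rⁿ e^(−αr) dr = n!/αⁿ⁺¹, with u = A·e^(−r/b), the integral evaluates to A²·[π·b^3].
Hence A² = 1/[π·b^3].
Substituting b = 5.78 gives A² = 0.001648, so A = 0.04060.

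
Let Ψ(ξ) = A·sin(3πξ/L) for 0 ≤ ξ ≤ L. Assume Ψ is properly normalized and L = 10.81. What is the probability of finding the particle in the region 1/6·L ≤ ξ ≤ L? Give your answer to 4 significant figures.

P = ∫_{1/6·L}^{L} |Ψ(ξ)|² dξ.
The normalization integral ∫|Ψ|²dξ over the whole domain equals L/2·A², and A² cancels in the ratio.
In terms of u = ξ/L (A² and the length scale cancel between numerator and denominator), P = [∫_{1/6}^{1} sin(3·π·u)^2 du] / [∫_{0}^{1} sin(3·π·u)^2 du].
Using ∫ sin(3·π·u)^2 du = u/2 - sin(6·π·u)/(12·π), the numerator is 5/12 and the denominator is 1/2.
Evaluating gives P = 5/6.

P ≈ 0.8333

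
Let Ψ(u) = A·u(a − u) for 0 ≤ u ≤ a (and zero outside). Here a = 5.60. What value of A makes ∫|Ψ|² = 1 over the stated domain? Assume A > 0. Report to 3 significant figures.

A ≈ 0.0738

Require ∫ |Ψ|² du = 1 over the whole domain.
Carrying out the integral gives A² · a^5/30.
Hence A² = 1/[a^5/30].
With a = 5.60: A² = 0.005447 and A = 0.07381.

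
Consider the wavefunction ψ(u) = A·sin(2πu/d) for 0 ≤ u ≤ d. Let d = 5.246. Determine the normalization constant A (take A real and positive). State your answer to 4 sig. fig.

A ≈ 0.6174

The normalization condition is ∫|ψ|² du = 1 from 0 to d.
With ∫₀^d sin²(nπu/d) du = d/2, ∫|ψ|² du = A²·(d/2).
Hence A² = 1/[d/2].
With d = 5.246: A² = 0.38124 and A = 0.61745.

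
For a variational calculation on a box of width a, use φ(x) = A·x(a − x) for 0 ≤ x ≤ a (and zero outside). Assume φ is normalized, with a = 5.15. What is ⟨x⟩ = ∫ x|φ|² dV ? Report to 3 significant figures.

⟨x⟩ ≈ 2.58

By definition ⟨x⟩ = ∫ x |φ(x)|² dx.
Expanding the polynomial and integrating term by term, the ratio of the moment integral to the normalization integral gives ⟨x⟩ = a/2.
With a = 5.15, ⟨x⟩ = 2.575.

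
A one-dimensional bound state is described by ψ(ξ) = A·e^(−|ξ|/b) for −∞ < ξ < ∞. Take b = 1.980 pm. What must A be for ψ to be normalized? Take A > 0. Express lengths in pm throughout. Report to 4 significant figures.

Normalization requires ∫|ψ|² dξ = 1, integrated from −∞ to ∞.
Using ∫₀^∞ ξⁿ e^(−αξ) dξ = n!/αⁿ⁺¹, carrying out the integral gives A² · b.
Hence A² = 1/[b].
Substituting b = 1.980 gives A² = 0.50505, so A = 0.71067.

A ≈ 0.7107 pm^(-1/2)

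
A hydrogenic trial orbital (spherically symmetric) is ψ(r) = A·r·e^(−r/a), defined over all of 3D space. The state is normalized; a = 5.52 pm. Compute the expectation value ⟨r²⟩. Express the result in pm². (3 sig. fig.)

⟨r^2⟩ ≈ 229 pm^2

By definition ⟨r²⟩ = ∫ r^2 |ψ(r)|² 4πr² dr.
Recall ∫₀^∞ r^m e^(−r/β) dr = m!·β^(m+1), evaluating both integrals, ⟨r²⟩ = 15·a^2/2.
Putting a = 5.52 gives 228.5.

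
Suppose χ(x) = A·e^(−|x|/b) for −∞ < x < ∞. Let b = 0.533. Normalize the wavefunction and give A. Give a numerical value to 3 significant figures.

Require ∫ |χ|² dx = 1 over the whole domain.
With χ = A·e^(−|x|/b), the integral evaluates to A²·[b].
Hence A² = 1/[b].
Substituting b = 0.533 gives A² = 1.876, so A = 1.370.

A ≈ 1.37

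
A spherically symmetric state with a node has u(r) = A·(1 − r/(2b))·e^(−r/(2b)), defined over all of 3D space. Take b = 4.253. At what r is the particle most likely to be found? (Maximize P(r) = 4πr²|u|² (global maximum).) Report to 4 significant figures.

r ≈ 22.27

The maximum of P(r) = 4πr²|u|² occurs where its derivative vanishes.
Solving yields r = b·(√(5) + 3).
With b = 4.253, the most probable radial distance is 22.269.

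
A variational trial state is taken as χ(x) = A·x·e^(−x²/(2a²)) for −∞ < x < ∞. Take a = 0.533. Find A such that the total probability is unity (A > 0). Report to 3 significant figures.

Normalization requires ∫|χ|² dx = 1, integrated from −∞ to ∞.
With χ = A·x·e^(−x²/(2a²)), the integral evaluates to A²·[√(π)·a^3/2].
Hence A² = 1/[√(π)·a^3/2].
Plugging in a = 0.533 yields A = 2.730.

A ≈ 2.73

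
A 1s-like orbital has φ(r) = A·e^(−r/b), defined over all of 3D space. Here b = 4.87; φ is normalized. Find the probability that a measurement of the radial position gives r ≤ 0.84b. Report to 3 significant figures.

P ≈ 0.238

With dV = 4πr²dr, the probability is ∫|φ|² dV over r ≤ 0.84b.
The full normalization integral is A²·[π·b^3] = 1, fixing A².
In terms of u = r/b (A², 4π and the length scale all cancel between numerator and denominator), P = [∫_{0}^{0.84} u^2·e^(-2·u) du] / [∫_{0}^{∞} u^2·e^(-2·u) du].
With ∫ u^2·e^(-2·u) du = -(2·u^2 + 2·u + 1)·e^(-2·u)/4 + C, the region integral is 1/4 - 2557·e^(-42/25)/2500 and the full one is 1/4.
This evaluates to P = 0.2375.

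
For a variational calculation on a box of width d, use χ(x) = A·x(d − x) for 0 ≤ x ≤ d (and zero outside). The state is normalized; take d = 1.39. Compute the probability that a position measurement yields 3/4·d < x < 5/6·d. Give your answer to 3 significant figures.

P ≈ 0.0680

|χ|² is the probability density, so P = ∫_{3/4·d}^{5/6·d} |χ|² dx.
Since A² = 1/(d^5/30), this is the region integral divided by the full normalization integral.
Let u = x/d; then A² and the length scale cancel, so P = ∫_{3/4}^{5/6} u^2·(1 - u)^2 du ÷ ∫_{0}^{1} u^2·(1 - u)^2 du.
Using ∫ u^2·(1 - u)^2 du = u^3·(6·u^2 - 15·u + 10)/30, the numerator is ≈ 0.0022674 and the denominator is 1/30.
Evaluating gives P = 0.06802.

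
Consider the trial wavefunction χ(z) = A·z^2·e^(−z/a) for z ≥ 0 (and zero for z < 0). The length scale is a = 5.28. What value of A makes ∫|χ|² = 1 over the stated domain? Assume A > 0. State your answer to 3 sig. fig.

A ≈ 0.0180

Normalization requires ∫|χ|² dz = 1, integrated from 0 to ∞.
With χ = A·z^2·e^(−z/a), the integral evaluates to A²·[3·a^5/4].
Hence A² = 1/[3·a^5/4].
With a = 5.28: A² = 0.0003249 and A = 0.01803.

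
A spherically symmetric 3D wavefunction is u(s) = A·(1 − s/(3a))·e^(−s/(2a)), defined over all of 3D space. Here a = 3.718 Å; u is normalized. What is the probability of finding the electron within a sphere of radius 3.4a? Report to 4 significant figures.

P ≈ 0.3542

With dV = 4πs²ds, the probability is ∫|u|² dV over s ≤ 3.4a.
A² is fixed by ∫₀^∞ 4πs²|u|² ds = 1, i.e. A² = (8·π·a^3/3)^(−1).
Let t = s/a; then A², 4π and the length scale all cancel, so P = ∫_{0}^{3.4} t^2·(1 - t/3)^2·e^(-t) dt ÷ ∫_{0}^{∞} t^2·(1 - t/3)^2·e^(-t) dt.
An antiderivative of t^2·(1 - t/3)^2·e^(-t) is (-t^4 + 2·t^3 - 3·t^2 - 6·t - 6)·e^(-t)/9; evaluating from 0 to 3.4 gives ≈ 0.236131, while the full integral is 2/3.
Taking the ratio yields P = 0.35420.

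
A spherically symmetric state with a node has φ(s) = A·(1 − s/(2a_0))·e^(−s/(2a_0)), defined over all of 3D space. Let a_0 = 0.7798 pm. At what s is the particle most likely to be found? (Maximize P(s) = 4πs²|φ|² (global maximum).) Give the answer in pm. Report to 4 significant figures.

The maximum of P(s) = 4πs²|φ|² occurs where its derivative vanishes.
This gives s = a_0·(√(5) + 3).
With a_0 = 0.7798, the most probable radial distance is 4.0831 pm.

s ≈ 4.083 pm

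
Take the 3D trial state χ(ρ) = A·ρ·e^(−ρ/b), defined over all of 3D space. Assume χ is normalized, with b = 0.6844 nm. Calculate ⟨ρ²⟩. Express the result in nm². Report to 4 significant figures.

⟨ρ²⟩ = ∫ ρ^2 |χ|² 4πρ² dρ over the full domain.
Using ∫₀^∞ ρⁿ e^(−αρ) dρ = n!/αⁿ⁺¹, evaluating both integrals, ⟨ρ²⟩ = 15·b^2/2.
With b = 0.6844, ⟨ρ^2⟩ = 3.5130.

⟨ρ^2⟩ ≈ 3.513 nm^2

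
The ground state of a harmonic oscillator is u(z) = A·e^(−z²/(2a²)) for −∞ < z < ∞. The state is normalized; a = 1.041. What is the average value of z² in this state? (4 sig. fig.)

⟨z^2⟩ ≈ 0.5418

By definition ⟨z²⟩ = ∫ z^2 |u(z)|² dz.
Evaluating both integrals, ⟨z²⟩ = a^2/2.
With a = 1.041, ⟨z^2⟩ = 0.54184.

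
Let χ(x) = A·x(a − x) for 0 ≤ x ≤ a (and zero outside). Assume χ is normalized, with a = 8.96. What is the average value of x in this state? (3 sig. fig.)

⟨x⟩ ≈ 4.48

⟨x⟩ = ∫ x |χ|² dx over the full domain.
The ratio of the moment integral to the normalization integral gives ⟨x⟩ = a/2.
With a = 8.96, ⟨x⟩ = 4.480.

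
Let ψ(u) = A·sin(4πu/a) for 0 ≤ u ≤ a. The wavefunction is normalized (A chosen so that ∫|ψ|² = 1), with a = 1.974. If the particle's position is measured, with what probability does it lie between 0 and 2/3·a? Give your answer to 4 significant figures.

The probability is P = ∫ |ψ|² du over [0, 2/3·a].
With A² fixed by ∫|ψ|² = 1, i.e. A² = (a/2)^(−1), substitute and integrate.
In terms of t = u/a (A² and the length scale cancel between numerator and denominator), P = [∫_{0}^{2/3} sin(4·π·t)^2 dt] / [∫_{0}^{1} sin(4·π·t)^2 dt].
An antiderivative of sin(4·π·t)^2 is t/2 - sin(4·π·t)·cos(4·π·t)/(8·π); evaluating from 0 to 2/3 gives √(3)/(32·π) + 1/3, while the full integral is 1/2.
The result is P = √(3)/(16·π) + 2/3.

P ≈ 0.7011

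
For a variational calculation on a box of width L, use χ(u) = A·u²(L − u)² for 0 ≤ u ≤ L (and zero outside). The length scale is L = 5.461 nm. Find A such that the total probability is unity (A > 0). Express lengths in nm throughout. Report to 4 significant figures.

A ≈ 0.01208 nm^(-9/2)

Normalization requires ∫|χ|² du = 1, integrated from 0 to L.
Expanding the polynomial and integrating term by term, with χ = A·u²(L − u)², the integral evaluates to A²·[L^9/630].
Setting this equal to 1 gives A² = 1/(L^9/630).
Plugging in L = 5.461 yields A = 0.012077.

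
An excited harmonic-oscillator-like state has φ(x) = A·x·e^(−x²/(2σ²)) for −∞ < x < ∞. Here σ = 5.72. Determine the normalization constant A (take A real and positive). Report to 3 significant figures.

We need A² ∫|f|² dx = 1, taking the integral from −∞ to ∞.
The integral (without the A² prefactor) comes out to √(π)·σ^3/2.
Hence A² = 1/[√(π)·σ^3/2].
Substituting σ = 5.72 gives A² = 0.006029, so A = 0.07765.

A ≈ 0.0776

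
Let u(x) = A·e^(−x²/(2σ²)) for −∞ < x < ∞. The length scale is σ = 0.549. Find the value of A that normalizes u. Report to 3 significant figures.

We need A² ∫|f|² dx = 1, taking the integral from −∞ to ∞.
With ∫_{−∞}^{∞} x^(2m) e^(−αx²) dx = (2m−1)!!·√π / (2^m α^(m+1/2)), with u = A·e^(−x²/(2σ²)), the integral evaluates to A²·[√(π)·σ].
With σ = 0.549: A² = 1.028 and A = 1.014.

A ≈ 1.01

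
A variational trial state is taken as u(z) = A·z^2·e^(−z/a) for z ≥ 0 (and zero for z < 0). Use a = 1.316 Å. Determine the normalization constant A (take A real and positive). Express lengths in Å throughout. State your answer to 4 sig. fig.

Require ∫ |u|² dz = 1 over the whole domain.
∫|u|² dz = A²·(3·a^5/4).
With a = 1.316: A² = 0.33780 and A = 0.58121.

A ≈ 0.5812 Å^(-5/2)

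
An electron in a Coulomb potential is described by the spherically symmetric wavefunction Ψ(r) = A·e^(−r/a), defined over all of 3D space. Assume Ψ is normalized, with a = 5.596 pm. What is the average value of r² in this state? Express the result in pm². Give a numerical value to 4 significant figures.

⟨r^2⟩ ≈ 93.95 pm^2

By definition ⟨r²⟩ = ∫ r^2 |Ψ(r)|² 4πr² dr.
Recall ∫₀^∞ r^m e^(−r/β) dr = m!·β^(m+1), evaluating both integrals, ⟨r²⟩ = 3·a^2.
Putting a = 5.596 gives 93.946.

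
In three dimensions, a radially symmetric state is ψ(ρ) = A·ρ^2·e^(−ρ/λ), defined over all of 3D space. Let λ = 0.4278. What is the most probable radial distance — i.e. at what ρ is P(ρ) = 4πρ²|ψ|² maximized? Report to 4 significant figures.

ρ ≈ 1.283

The maximum of P(ρ) = 4πρ²|ψ|² occurs where its derivative vanishes.
Solving yields ρ = 3·λ.
With λ = 0.4278, the most probable radial distance is 1.2834.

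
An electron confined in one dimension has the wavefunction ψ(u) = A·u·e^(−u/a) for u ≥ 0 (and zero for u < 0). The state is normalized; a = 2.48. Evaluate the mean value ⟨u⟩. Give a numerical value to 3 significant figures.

⟨u⟩ ≈ 3.72

⟨u⟩ = ∫ u |ψ|² du over the full domain.
With ∫₀^∞ u^3 e^(−αu) du = 3!/α^4, since the A² factors cancel between numerator and denominator, ⟨u⟩ = 3·a/2.
With a = 2.48, ⟨u⟩ = 3.720.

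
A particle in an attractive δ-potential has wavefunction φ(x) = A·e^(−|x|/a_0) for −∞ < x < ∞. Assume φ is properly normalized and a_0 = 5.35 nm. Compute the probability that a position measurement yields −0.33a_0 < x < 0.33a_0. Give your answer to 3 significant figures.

The probability is P = ∫ |φ|² dx over [−0.33a_0, 0.33a_0].
Since A² = 1/(a_0), this is the region integral divided by the full normalization integral.
Both integrals are even about x = 0, so only the x ≥ 0 halves are needed (the factors of 2 cancel). Let u = x/a_0; then A² and the length scale cancel, so P = ∫_{0}^{0.33} e^(-2·u) du ÷ ∫_{0}^{∞} e^(-2·u) du.
With ∫ e^(-2·u) du = -e^(-2·u)/2 + C, the region integral is 1/2 - e^(-33/50)/2 and the full one is 1/2.
This works out to P = 0.4831.

P ≈ 0.483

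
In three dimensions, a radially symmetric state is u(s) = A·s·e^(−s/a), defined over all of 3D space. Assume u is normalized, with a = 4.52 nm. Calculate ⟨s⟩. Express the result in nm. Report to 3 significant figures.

By definition ⟨s⟩ = ∫ s |u(s)|² 4πs² ds.
The ratio of the moment integral to the normalization integral gives ⟨s⟩ = 5·a/2.
Putting a = 4.52 gives 11.30.

⟨s⟩ ≈ 11.3 nm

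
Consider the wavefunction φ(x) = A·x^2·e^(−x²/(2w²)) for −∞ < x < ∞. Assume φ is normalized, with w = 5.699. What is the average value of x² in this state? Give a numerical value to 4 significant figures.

By definition ⟨x²⟩ = ∫ x^2 |φ(x)|² dx.
Since the A² factors cancel between numerator and denominator, ⟨x²⟩ = 5·w^2/2.
Putting w = 5.699 gives 81.197.

⟨x^2⟩ ≈ 81.20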